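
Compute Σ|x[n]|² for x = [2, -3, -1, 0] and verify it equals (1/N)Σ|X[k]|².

Time domain:
Σ|x[n]|² = |2|² + |-3|² + |-1|² + |0|² = 14.0000

Frequency domain:
(1/4)Σ|X[k]|² = (1/4)(|-2|² + |3+3i|² + |4|² + |3-3i|²) = (1/4)·56.0000 = 14.0000

Both sides agree, confirming Parseval's theorem.

Σ|x[n]|² = (1/N)Σ|X[k]|² = 14.0000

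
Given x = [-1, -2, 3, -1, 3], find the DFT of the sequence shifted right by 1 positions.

Time shift by 1: X_shifted[k] = ω_5^(1k) · X[k]
Shifted x = [3, -1, -2, 3, -1]

DFT(x[n-1]) = [2, 1.5729+2.9389i, 4.9271-4.7553i, 4.9271+4.7553i, 1.5729-2.9389i]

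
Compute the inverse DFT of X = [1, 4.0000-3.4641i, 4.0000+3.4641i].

x[n] = (1/3) Σ(k=0 to 2) X[k] · e^(2πikn/3)

Computing each x[n]:
x[0] = 3
x[1] = 1
x[2] = -3

x = [3, 1, -3]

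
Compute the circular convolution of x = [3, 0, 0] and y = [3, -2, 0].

(x ⊛ y)[n] = Σ(m=0 to 2) x[m] · y[(n-m) mod 3]

Computing each output sample:
(x ⊛ y)[0] = 9
(x ⊛ y)[1] = -6
(x ⊛ y)[2] = 0

x ⊛ y = [9, -6, 0]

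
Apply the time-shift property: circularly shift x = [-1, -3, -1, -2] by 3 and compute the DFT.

Time shift by 3: X_shifted[k] = ω_4^(3k) · X[k]
Shifted x = [-3, -1, -2, -1]

DFT(x[n-3]) = [-7, -1, -3, -1]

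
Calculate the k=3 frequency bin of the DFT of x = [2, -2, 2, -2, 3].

X[3] = Σ(n=0 to 4) x[n] · ω_5^(3n) where ω_5 = e^(-2πi/5)
= (2)·ω_5^0 + (-2)·ω_5^3 + (2)·ω_5^6 + (-2)·ω_5^9 + (3)·ω_5^12

X[3] = 1.1910-6.7432i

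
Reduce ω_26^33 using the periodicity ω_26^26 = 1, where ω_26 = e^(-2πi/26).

Since ω_26^26 = 1, powers reduce modulo 26.
33 mod 26 = 7
So ω_26^33 = ω_26^7 = e^(-2πi·7/26)

ω_26^33 = ω_26^7 = -0.1205-0.9927i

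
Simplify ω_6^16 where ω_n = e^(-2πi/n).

Since ω_6^6 = 1, powers reduce modulo 6.
16 mod 6 = 4
So ω_6^16 = ω_6^4 = e^(-2πi·4/6)

ω_6^16 = ω_6^4 = -0.5000+0.8660i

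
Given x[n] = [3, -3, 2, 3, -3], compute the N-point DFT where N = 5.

X[k] = Σ(n=0 to 4) x[n] · ω_5^(nk)
where ω_5 = e^(-2πi/5)

Computing each X[k]:
X[0] = 2
X[1] = -2.8992+0.5878i
X[2] = 9.3992-0.9511i
X[3] = 9.3992+0.9511i
X[4] = -2.8992-0.5878i

X = [2, -2.8992+0.5878i, 9.3992-0.9511i, 9.3992+0.9511i, -2.8992-0.5878i]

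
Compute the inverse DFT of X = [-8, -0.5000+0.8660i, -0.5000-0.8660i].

x[n] = (1/3) Σ(k=0 to 2) X[k] · e^(2πikn/3)

Computing each x[n]:
x[0] = -3
x[1] = -3
x[2] = -2

x = [-3, -3, -2]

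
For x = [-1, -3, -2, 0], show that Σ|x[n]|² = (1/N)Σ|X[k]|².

Time domain:
Σ|x[n]|² = |-1|² + |-3|² + |-2|² + |0|² = 14.0000

Frequency domain:
(1/4)Σ|X[k]|² = (1/4)(|-6|² + |1+3i|² + |0|² + |1-3i|²) = (1/4)·56.0000 = 14.0000

Both sides agree, confirming Parseval's theorem.

Σ|x[n]|² = (1/N)Σ|X[k]|² = 14.0000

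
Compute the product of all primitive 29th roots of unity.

The primitive 29th roots of unity are ω_29^k for k coprime to 29: k ∈ {1, 2, 3, 4, 5, 6, 7, 8, 9, 10, 11, 12, 13, 14, 15, 16, 17, 18, 19, 20, 21, 22, 23, 24, 25, 26, 27, 28}
Their product equals the constant term of the cyclotomic polynomial Φ_29(x) up to sign.
For n ≥ 3, the product of all primitive nth roots of unity is 1. (For n=1 it is 1; for n=2 it is -1.)

1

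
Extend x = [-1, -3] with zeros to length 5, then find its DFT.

Original 2-point DFT: [-4, 2]
Zero-padded 5-point DFT provides frequency interpolation.

DFT_5([x, 0, ...]) = [-4, -1.9271+2.8532i, 1.4271+1.7634i, 1.4271-1.7634i, -1.9271-2.8532i]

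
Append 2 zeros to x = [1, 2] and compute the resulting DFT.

Original 2-point DFT: [3, -1]
Zero-padded 4-point DFT provides frequency interpolation.

DFT_4([x, 0, ...]) = [3, 1-2i, -1, 1+2i]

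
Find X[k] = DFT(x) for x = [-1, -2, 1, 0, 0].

X[k] = Σ(n=0 to 4) x[n] · ω_5^(nk)
where ω_5 = e^(-2πi/5)

Computing each X[k]:
X[0] = -2
X[1] = -2.4271+1.3143i
X[2] = 0.9271+2.1266i
X[3] = 0.9271-2.1266i
X[4] = -2.4271-1.3143i

X = [-2, -2.4271+1.3143i, 0.9271+2.1266i, 0.9271-2.1266i, -2.4271-1.3143i]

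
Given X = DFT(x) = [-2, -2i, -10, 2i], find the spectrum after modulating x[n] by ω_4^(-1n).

Modulation property: DFT(ω_4^(-1n)·x[n]) = X[(k-1) mod 4], so circularly shift X by 1 positions.

X[k-1] = [2i, -2, -2i, -10]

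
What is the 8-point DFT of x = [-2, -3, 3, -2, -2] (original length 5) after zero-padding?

Original 5-point DFT: [-6, -4.3541-1.9879i, 2.3541+5.3431i, 2.3541-5.3431i, -4.3541+1.9879i]
Zero-padded 8-point DFT provides frequency interpolation.

DFT_8([x, 0, ...]) = [-6, -0.7071+0.5355i, -7+1i, 0.7071+6.5355i, 4, 0.7071-6.5355i, -7-1i, -0.7071-0.5355i]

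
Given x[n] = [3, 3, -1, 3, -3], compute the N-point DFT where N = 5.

X[k] = Σ(n=0 to 4) x[n] · ω_5^(nk)
where ω_5 = e^(-2πi/5)

Computing each X[k]:
X[0] = 5
X[1] = 1.3820-3.3552i
X[2] = 3.6180-7.3309i
X[3] = 3.6180+7.3309i
X[4] = 1.3820+3.3552i

X = [5, 1.3820-3.3552i, 3.6180-7.3309i, 3.6180+7.3309i, 1.3820+3.3552i]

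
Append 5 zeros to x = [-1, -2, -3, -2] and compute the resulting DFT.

Original 4-point DFT: [-8, 2, 0, 2]
Zero-padded 9-point DFT provides frequency interpolation.

DFT_9([x, 0, ...]) = [-8, -2.0530+5.9720i, 2.4718+1.2636i, -0.5000-0.8660i, -0.4187+0.4877i, -0.4187-0.4877i, -0.5000+0.8660i, 2.4718-1.2636i, -2.0530-5.9720i]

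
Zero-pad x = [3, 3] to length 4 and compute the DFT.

Original 2-point DFT: [6, 0]
Zero-padded 4-point DFT provides frequency interpolation.

DFT_4([x, 0, ...]) = [6, 3-3i, 0, 3+3i]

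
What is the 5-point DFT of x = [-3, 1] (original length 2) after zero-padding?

Original 2-point DFT: [-2, -4]
Zero-padded 5-point DFT provides frequency interpolation.

DFT_5([x, 0, ...]) = [-2, -2.6910-0.9511i, -3.8090-0.5878i, -3.8090+0.5878i, -2.6910+0.9511i]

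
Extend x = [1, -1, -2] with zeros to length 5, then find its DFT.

Original 3-point DFT: [-2, 2.5000-0.8660i, 2.5000+0.8660i]
Zero-padded 5-point DFT provides frequency interpolation.

DFT_5([x, 0, ...]) = [-2, 2.3090+2.1266i, 1.1910-1.3143i, 1.1910+1.3143i, 2.3090-2.1266i]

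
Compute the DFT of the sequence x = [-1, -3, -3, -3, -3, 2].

X[k] = Σ(n=0 to 5) x[n] · ω_6^(nk)
where ω_6 = e^(-2πi/6)

Computing each X[k]:
X[0] = -11
X[1] = 4.5000+4.3301i
X[2] = -0.5000+4.3301i
X[3] = -3
X[4] = -0.5000-4.3301i
X[5] = 4.5000-4.3301i

X = [-11, 4.5000+4.3301i, -0.5000+4.3301i, -3, -0.5000-4.3301i, 4.5000-4.3301i]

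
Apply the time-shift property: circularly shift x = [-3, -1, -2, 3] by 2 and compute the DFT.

Time shift by 2: X_shifted[k] = ω_4^(2k) · X[k]
Shifted x = [-2, 3, -3, -1]

DFT(x[n-2]) = [-3, 1-4i, -7, 1+4i]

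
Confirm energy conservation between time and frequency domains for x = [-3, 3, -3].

Time domain:
Σ|x[n]|² = |-3|² + |3|² + |-3|² = 27.0000

Frequency domain:
(1/3)Σ|X[k]|² = (1/3)(|-3|² + |-3.0000-5.1962i|² + |-3.0000+5.1962i|²) = (1/3)·81.0000 = 27.0000

Both sides agree, confirming Parseval's theorem.

Σ|x[n]|² = (1/N)Σ|X[k]|² = 27.0000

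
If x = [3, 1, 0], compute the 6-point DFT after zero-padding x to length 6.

Original 3-point DFT: [4, 2.5000-0.8660i, 2.5000+0.8660i]
Zero-padded 6-point DFT provides frequency interpolation.

DFT_6([x, 0, ...]) = [4, 3.5000-0.8660i, 2.5000-0.8660i, 2, 2.5000+0.8660i, 3.5000+0.8660i]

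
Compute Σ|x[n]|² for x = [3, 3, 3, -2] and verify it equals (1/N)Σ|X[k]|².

Time domain:
Σ|x[n]|² = |3|² + |3|² + |3|² + |-2|² = 31.0000

Frequency domain:
(1/4)Σ|X[k]|² = (1/4)(|7|² + |-5i|² + |5|² + |5i|²) = (1/4)·124.0000 = 31.0000

Both sides agree, confirming Parseval's theorem.

Σ|x[n]|² = (1/N)Σ|X[k]|² = 31.0000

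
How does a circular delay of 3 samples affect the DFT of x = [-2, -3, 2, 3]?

Time shift by 3: X_shifted[k] = ω_4^(3k) · X[k]
Shifted x = [-3, 2, 3, -2]

DFT(x[n-3]) = [0, -6-4i, 0, -6+4i]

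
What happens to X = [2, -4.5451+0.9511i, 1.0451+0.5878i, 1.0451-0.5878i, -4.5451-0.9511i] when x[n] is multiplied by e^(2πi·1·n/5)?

Modulation property: DFT(ω_5^(-1n)·x[n]) = X[(k-1) mod 5], so circularly shift X by 1 positions.

X[k-1] = [-4.5451-0.9511i, 2, -4.5451+0.9511i, 1.0451+0.5878i, 1.0451-0.5878i]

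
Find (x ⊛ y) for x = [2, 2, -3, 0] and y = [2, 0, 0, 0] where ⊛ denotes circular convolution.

(x ⊛ y)[n] = Σ(m=0 to 3) x[m] · y[(n-m) mod 4]

Computing each output sample:
(x ⊛ y)[0] = 4
(x ⊛ y)[1] = 4
(x ⊛ y)[2] = -6
(x ⊛ y)[3] = 0

x ⊛ y = [4, 4, -6, 0]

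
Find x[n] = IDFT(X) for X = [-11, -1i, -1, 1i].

x[n] = (1/4) Σ(k=0 to 3) X[k] · e^(2πikn/4)

Computing each x[n]:
x[0] = -3
x[1] = -2
x[2] = -3
x[3] = -3

x = [-3, -2, -3, -3]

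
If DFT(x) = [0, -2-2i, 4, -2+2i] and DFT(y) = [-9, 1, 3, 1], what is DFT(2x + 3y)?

By linearity: DFT(2x + 3y) = 2·DFT(x) + 3·DFT(y)
= 2·[0, -2-2i, 4, -2+2i] + 3·[-9, 1, 3, 1]

Computing element-wise:
Z[0] = 2·(0) + 3·(-9) = -27
Z[1] = 2·(-2-2i) + 3·(1) = -1-4i
Z[2] = 2·(4) + 3·(3) = 17
Z[3] = 2·(-2+2i) + 3·(1) = -1+4i

DFT(2x + 3y) = 2·X + 3·Y = [-27, -1-4i, 17, -1+4i]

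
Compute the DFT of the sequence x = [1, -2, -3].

X[k] = Σ(n=0 to 2) x[n] · ω_3^(nk)
where ω_3 = e^(-2πi/3)

Computing each X[k]:
X[0] = -4
X[1] = 3.5000-0.8660i
X[2] = 3.5000+0.8660i

X = [-4, 3.5000-0.8660i, 3.5000+0.8660i]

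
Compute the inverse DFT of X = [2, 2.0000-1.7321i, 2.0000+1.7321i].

x[n] = (1/3) Σ(k=0 to 2) X[k] · e^(2πikn/3)

Computing each x[n]:
x[0] = 2
x[1] = 1
x[2] = -1

x = [2, 1, -1]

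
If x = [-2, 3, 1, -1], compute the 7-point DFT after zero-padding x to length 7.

Original 4-point DFT: [1, -3-4i, -3, -3+4i]
Zero-padded 7-point DFT provides frequency interpolation.

DFT_7([x, 0, ...]) = [1, 0.5489-2.8865i, -4.1920-3.2727i, -3.8569+0.4551i, -3.8569-0.4551i, -4.1920+3.2727i, 0.5489+2.8865i]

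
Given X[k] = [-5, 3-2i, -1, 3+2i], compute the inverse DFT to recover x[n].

x[n] = (1/4) Σ(k=0 to 3) X[k] · e^(2πikn/4)

Computing each x[n]:
x[0] = 0
x[1] = 0
x[2] = -3
x[3] = -2

x = [0, 0, -3, -2]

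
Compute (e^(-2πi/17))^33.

Since ω_17^17 = 1, powers reduce modulo 17.
33 mod 17 = 16
So ω_17^33 = ω_17^16 = e^(-2πi·16/17)

ω_17^33 = ω_17^16 = 0.9325+0.3612i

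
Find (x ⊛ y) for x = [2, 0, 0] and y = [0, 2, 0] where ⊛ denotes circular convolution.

(x ⊛ y)[n] = Σ(m=0 to 2) x[m] · y[(n-m) mod 3]

Computing each output sample:
(x ⊛ y)[0] = 0
(x ⊛ y)[1] = 4
(x ⊛ y)[2] = 0

x ⊛ y = [0, 4, 0]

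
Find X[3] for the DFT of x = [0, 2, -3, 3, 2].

X[3] = Σ(n=0 to 4) x[n] · ω_5^(3n) where ω_5 = e^(-2πi/5)
= (0)·ω_5^0 + (2)·ω_5^3 + (-3)·ω_5^6 + (3)·ω_5^9 + (2)·ω_5^12

X[3] = -3.2361+5.7063i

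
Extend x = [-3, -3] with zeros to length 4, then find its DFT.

Original 2-point DFT: [-6, 0]
Zero-padded 4-point DFT provides frequency interpolation.

DFT_4([x, 0, ...]) = [-6, -3+3i, 0, -3-3i]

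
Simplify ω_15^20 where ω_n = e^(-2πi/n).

Since ω_15^15 = 1, powers reduce modulo 15.
20 mod 15 = 5
So ω_15^20 = ω_15^5 = e^(-2πi·5/15)

ω_15^20 = ω_15^5 = -0.5000-0.8660i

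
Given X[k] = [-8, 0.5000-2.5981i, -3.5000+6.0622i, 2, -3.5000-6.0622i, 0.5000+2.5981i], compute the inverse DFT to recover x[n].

x[n] = (1/6) Σ(k=0 to 5) X[k] · e^(2πikn/6)

Computing each x[n]:
x[0] = -2
x[1] = -2
x[2] = 2
x[3] = -3
x[4] = -3
x[5] = 0

x = [-2, -2, 2, -3, -3, 0]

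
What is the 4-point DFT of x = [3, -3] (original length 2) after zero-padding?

Original 2-point DFT: [0, 6]
Zero-padded 4-point DFT provides frequency interpolation.

DFT_4([x, 0, ...]) = [0, 3+3i, 6, 3-3i]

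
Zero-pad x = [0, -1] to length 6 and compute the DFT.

Original 2-point DFT: [-1, 1]
Zero-padded 6-point DFT provides frequency interpolation.

DFT_6([x, 0, ...]) = [-1, -0.5000+0.8660i, 0.5000+0.8660i, 1, 0.5000-0.8660i, -0.5000-0.8660i]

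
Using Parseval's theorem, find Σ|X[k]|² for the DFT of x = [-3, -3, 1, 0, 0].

Parseval: Σ|x[n]|² = (1/N)Σ|X[k]|², so Σ|X[k]|² = N·Σ|x[n]|² = 5·19.0000

Σ|X[k]|² = N·Σ|x[n]|² = 5·19.0000 = 95.0000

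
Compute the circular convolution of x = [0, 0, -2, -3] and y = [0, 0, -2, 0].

(x ⊛ y)[n] = Σ(m=0 to 3) x[m] · y[(n-m) mod 4]

Computing each output sample:
(x ⊛ y)[0] = 4
(x ⊛ y)[1] = 6
(x ⊛ y)[2] = 0
(x ⊛ y)[3] = 0

x ⊛ y = [4, 6, 0, 0]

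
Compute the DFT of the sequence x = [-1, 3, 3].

X[k] = Σ(n=0 to 2) x[n] · ω_3^(nk)
where ω_3 = e^(-2πi/3)

Computing each X[k]:
X[0] = 5
X[1] = -4
X[2] = -4

X = [5, -4, -4]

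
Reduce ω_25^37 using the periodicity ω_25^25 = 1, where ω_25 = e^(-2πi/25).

Since ω_25^25 = 1, powers reduce modulo 25.
37 mod 25 = 12
So ω_25^37 = ω_25^12 = e^(-2πi·12/25)

ω_25^37 = ω_25^12 = -0.9921-0.1253i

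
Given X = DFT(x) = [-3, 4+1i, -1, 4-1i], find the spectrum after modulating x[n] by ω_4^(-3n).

Modulation property: DFT(ω_4^(-3n)·x[n]) = X[(k-3) mod 4], so circularly shift X by 3 positions.

X[k-3] = [4+1i, -1, 4-1i, -3]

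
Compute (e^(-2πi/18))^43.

Since ω_18^18 = 1, powers reduce modulo 18.
43 mod 18 = 7
So ω_18^43 = ω_18^7 = e^(-2πi·7/18)

ω_18^43 = ω_18^7 = -0.7660-0.6428i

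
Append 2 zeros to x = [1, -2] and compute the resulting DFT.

Original 2-point DFT: [-1, 3]
Zero-padded 4-point DFT provides frequency interpolation.

DFT_4([x, 0, ...]) = [-1, 1+2i, 3, 1-2i]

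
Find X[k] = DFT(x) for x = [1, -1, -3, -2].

X[k] = Σ(n=0 to 3) x[n] · ω_4^(nk)
where ω_4 = e^(-2πi/4)

Computing each X[k]:
X[0] = -5
X[1] = 4-1i
X[2] = 1
X[3] = 4+1i

X = [-5, 4-1i, 1, 4+1i]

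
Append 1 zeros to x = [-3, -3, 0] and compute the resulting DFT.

Original 3-point DFT: [-6, -1.5000+2.5981i, -1.5000-2.5981i]
Zero-padded 4-point DFT provides frequency interpolation.

DFT_4([x, 0, ...]) = [-6, -3+3i, 0, -3-3i]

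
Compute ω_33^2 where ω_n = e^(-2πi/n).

ω_33^2 = e^(-2πi·2/33)
= cos(-2π·2/33) + i·sin(-2π·2/33)
= cos(-4π/33) + i·sin(-4π/33)

ω_33^2 = cos(-4π/33) + i·sin(-4π/33) = 0.9284-0.3717i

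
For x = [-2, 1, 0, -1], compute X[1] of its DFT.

X[1] = Σ(n=0 to 3) x[n] · ω_4^(1n) where ω_4 = e^(-2πi/4)
= (-2)·ω_4^0 + (1)·ω_4^1 + (0)·ω_4^2 + (-1)·ω_4^3

X[1] = -2-2i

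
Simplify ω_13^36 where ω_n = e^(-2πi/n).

Since ω_13^13 = 1, powers reduce modulo 13.
36 mod 13 = 10
So ω_13^36 = ω_13^10 = e^(-2πi·10/13)

ω_13^36 = ω_13^10 = 0.1205+0.9927i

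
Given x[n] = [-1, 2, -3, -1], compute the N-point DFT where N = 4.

X[k] = Σ(n=0 to 3) x[n] · ω_4^(nk)
where ω_4 = e^(-2πi/4)

Computing each X[k]:
X[0] = -3
X[1] = 2-3i
X[2] = -5
X[3] = 2+3i

X = [-3, 2-3i, -5, 2+3i]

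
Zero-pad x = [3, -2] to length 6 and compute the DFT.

Original 2-point DFT: [1, 5]
Zero-padded 6-point DFT provides frequency interpolation.

DFT_6([x, 0, ...]) = [1, 2.0000+1.7321i, 4.0000+1.7321i, 5, 4.0000-1.7321i, 2.0000-1.7321i]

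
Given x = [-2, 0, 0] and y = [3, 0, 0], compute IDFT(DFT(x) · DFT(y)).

(x ⊛ y)[n] = Σ(m=0 to 2) x[m] · y[(n-m) mod 3]

Computing each output sample:
(x ⊛ y)[0] = -6
(x ⊛ y)[1] = 0
(x ⊛ y)[2] = 0

x ⊛ y = [-6, 0, 0]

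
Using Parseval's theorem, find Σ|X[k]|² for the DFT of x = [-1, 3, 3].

Parseval: Σ|x[n]|² = (1/N)Σ|X[k]|², so Σ|X[k]|² = N·Σ|x[n]|² = 3·19.0000

Σ|X[k]|² = N·Σ|x[n]|² = 3·19.0000 = 57.0000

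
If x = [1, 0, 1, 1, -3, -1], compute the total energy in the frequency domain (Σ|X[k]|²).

Parseval: Σ|x[n]|² = (1/N)Σ|X[k]|², so Σ|X[k]|² = N·Σ|x[n]|² = 6·13.0000

Σ|X[k]|² = N·Σ|x[n]|² = 6·13.0000 = 78.0000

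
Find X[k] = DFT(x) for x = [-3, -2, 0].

X[k] = Σ(n=0 to 2) x[n] · ω_3^(nk)
where ω_3 = e^(-2πi/3)

Computing each X[k]:
X[0] = -5
X[1] = -2.0000+1.7321i
X[2] = -2.0000-1.7321i

X = [-5, -2.0000+1.7321i, -2.0000-1.7321i]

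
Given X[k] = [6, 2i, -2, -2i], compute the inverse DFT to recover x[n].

x[n] = (1/4) Σ(k=0 to 3) X[k] · e^(2πikn/4)

Computing each x[n]:
x[0] = 1
x[1] = 1
x[2] = 1
x[3] = 3

x = [1, 1, 1, 3]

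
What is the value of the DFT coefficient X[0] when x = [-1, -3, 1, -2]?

X[0] = Σ(n=0 to 3) x[n] · ω_4^0 = Σ x[n]
= (-1) + (-3) + (1) + (-2)

X[0] = -5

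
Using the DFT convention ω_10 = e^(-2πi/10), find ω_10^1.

ω_10^1 = e^(-2πi·1/10)
= cos(-2π·1/10) + i·sin(-2π·1/10)
= cos(-2π/10) + i·sin(-2π/10)

ω_10^1 = cos(-2π/10) + i·sin(-2π/10) = 0.8090-0.5878i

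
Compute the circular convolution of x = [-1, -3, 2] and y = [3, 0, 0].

(x ⊛ y)[n] = Σ(m=0 to 2) x[m] · y[(n-m) mod 3]

Computing each output sample:
(x ⊛ y)[0] = -3
(x ⊛ y)[1] = -9
(x ⊛ y)[2] = 6

x ⊛ y = [-3, -9, 6]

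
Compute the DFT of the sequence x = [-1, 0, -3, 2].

X[k] = Σ(n=0 to 3) x[n] · ω_4^(nk)
where ω_4 = e^(-2πi/4)

Computing each X[k]:
X[0] = -2
X[1] = 2+2i
X[2] = -6
X[3] = 2-2i

X = [-2, 2+2i, -6, 2-2i]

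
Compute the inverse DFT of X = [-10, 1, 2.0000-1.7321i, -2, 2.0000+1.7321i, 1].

x[n] = (1/6) Σ(k=0 to 5) X[k] · e^(2πikn/6)

Computing each x[n]:
x[0] = -1
x[1] = -1
x[2] = -3
x[3] = -1
x[4] = -2
x[5] = -2

x = [-1, -1, -3, -1, -2, -2]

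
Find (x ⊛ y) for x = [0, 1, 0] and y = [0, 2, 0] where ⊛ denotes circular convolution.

(x ⊛ y)[n] = Σ(m=0 to 2) x[m] · y[(n-m) mod 3]

Computing each output sample:
(x ⊛ y)[0] = 0
(x ⊛ y)[1] = 0
(x ⊛ y)[2] = 2

x ⊛ y = [0, 0, 2]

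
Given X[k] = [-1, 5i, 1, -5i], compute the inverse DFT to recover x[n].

x[n] = (1/4) Σ(k=0 to 3) X[k] · e^(2πikn/4)

Computing each x[n]:
x[0] = 0
x[1] = -3
x[2] = 0
x[3] = 2

x = [0, -3, 0, 2]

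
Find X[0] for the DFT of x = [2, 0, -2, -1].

X[0] = Σ(n=0 to 3) x[n] · ω_4^0 = Σ x[n]
= (2) + (0) + (-2) + (-1)

X[0] = -1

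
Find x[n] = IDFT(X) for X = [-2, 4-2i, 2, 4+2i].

x[n] = (1/4) Σ(k=0 to 3) X[k] · e^(2πikn/4)

Computing each x[n]:
x[0] = 2
x[1] = 0
x[2] = -2
x[3] = -2

x = [2, 0, -2, -2]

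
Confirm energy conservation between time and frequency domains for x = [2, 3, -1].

Time domain:
Σ|x[n]|² = |2|² + |3|² + |-1|² = 14.0000

Frequency domain:
(1/3)Σ|X[k]|² = (1/3)(|4|² + |1.0000-3.4641i|² + |1.0000+3.4641i|²) = (1/3)·42.0000 = 14.0000

Both sides agree, confirming Parseval's theorem.

Σ|x[n]|² = (1/N)Σ|X[k]|² = 14.0000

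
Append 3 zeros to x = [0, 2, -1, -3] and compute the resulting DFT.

Original 4-point DFT: [-2, 1-5i, 0, 1+5i]
Zero-padded 7-point DFT provides frequency interpolation.

DFT_7([x, 0, ...]) = [-2, 4.1724+0.7129i, -1.4145-4.7292i, -1.7579+1.2752i, -1.7579-1.2752i, -1.4145+4.7292i, 4.1724-0.7129i]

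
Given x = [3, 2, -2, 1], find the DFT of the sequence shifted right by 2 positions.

Time shift by 2: X_shifted[k] = ω_4^(2k) · X[k]
Shifted x = [-2, 1, 3, 2]

DFT(x[n-2]) = [4, -5+1i, -2, -5-1i]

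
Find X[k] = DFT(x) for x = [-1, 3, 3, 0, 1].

X[k] = Σ(n=0 to 4) x[n] · ω_5^(nk)
where ω_5 = e^(-2πi/5)

Computing each X[k]:
X[0] = 6
X[1] = -2.1910-3.6655i
X[2] = -3.3090+1.6776i
X[3] = -3.3090-1.6776i
X[4] = -2.1910+3.6655i

X = [6, -2.1910-3.6655i, -3.3090+1.6776i, -3.3090-1.6776i, -2.1910+3.6655i]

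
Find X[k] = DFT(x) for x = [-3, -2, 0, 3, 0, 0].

X[k] = Σ(n=0 to 5) x[n] · ω_6^(nk)
where ω_6 = e^(-2πi/6)

Computing each X[k]:
X[0] = -2
X[1] = -7.0000+1.7321i
X[2] = 1.0000+1.7321i
X[3] = -4
X[4] = 1.0000-1.7321i
X[5] = -7.0000-1.7321i

X = [-2, -7.0000+1.7321i, 1.0000+1.7321i, -4, 1.0000-1.7321i, -7.0000-1.7321i]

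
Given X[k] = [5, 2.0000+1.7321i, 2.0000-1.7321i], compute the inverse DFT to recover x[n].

x[n] = (1/3) Σ(k=0 to 2) X[k] · e^(2πikn/3)

Computing each x[n]:
x[0] = 3
x[1] = 0
x[2] = 2

x = [3, 0, 2]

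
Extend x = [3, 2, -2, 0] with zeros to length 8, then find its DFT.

Original 4-point DFT: [3, 5-2i, -1, 5+2i]
Zero-padded 8-point DFT provides frequency interpolation.

DFT_8([x, 0, ...]) = [3, 4.4142+0.5858i, 5-2i, 1.5858-3.4142i, -1, 1.5858+3.4142i, 5+2i, 4.4142-0.5858i]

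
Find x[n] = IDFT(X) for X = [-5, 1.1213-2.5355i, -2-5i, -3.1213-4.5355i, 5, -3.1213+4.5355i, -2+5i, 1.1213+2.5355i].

x[n] = (1/8) Σ(k=0 to 7) X[k] · e^(2πikn/8)

Computing each x[n]:
x[0] = -1
x[1] = 2
x[2] = 0
x[3] = -2
x[4] = 0
x[5] = -2
x[6] = 1
x[7] = -3

x = [-1, 2, 0, -2, 0, -2, 1, -3]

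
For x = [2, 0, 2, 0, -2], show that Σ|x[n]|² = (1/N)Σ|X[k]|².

Time domain:
Σ|x[n]|² = |2|² + |0|² + |2|² + |0|² + |-2|² = 12.0000

Frequency domain:
(1/5)Σ|X[k]|² = (1/5)(|2|² + |-0.2361-3.0777i|² + |4.2361+0.7265i|² + |4.2361-0.7265i|² + |-0.2361+3.0777i|²) = (1/5)·60.0000 = 12.0000

Both sides agree, confirming Parseval's theorem.

Σ|x[n]|² = (1/N)Σ|X[k]|² = 12.0000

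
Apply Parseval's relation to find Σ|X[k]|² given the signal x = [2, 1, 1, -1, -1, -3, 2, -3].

Parseval: Σ|x[n]|² = (1/N)Σ|X[k]|², so Σ|X[k]|² = N·Σ|x[n]|² = 8·30.0000

Σ|X[k]|² = N·Σ|x[n]|² = 8·30.0000 = 240.0000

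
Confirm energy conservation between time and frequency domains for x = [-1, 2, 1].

Time domain:
Σ|x[n]|² = |-1|² + |2|² + |1|² = 6.0000

Frequency domain:
(1/3)Σ|X[k]|² = (1/3)(|2|² + |-2.5000-0.8660i|² + |-2.5000+0.8660i|²) = (1/3)·18.0000 = 6.0000

Both sides agree, confirming Parseval's theorem.

Σ|x[n]|² = (1/N)Σ|X[k]|² = 6.0000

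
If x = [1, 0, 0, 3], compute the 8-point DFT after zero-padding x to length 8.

Original 4-point DFT: [4, 1+3i, -2, 1-3i]
Zero-padded 8-point DFT provides frequency interpolation.

DFT_8([x, 0, ...]) = [4, -1.1213-2.1213i, 1+3i, 3.1213-2.1213i, -2, 3.1213+2.1213i, 1-3i, -1.1213+2.1213i]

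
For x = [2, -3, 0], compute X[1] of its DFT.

X[1] = Σ(n=0 to 2) x[n] · ω_3^(1n) where ω_3 = e^(-2πi/3)
= (2)·ω_3^0 + (-3)·ω_3^1 + (0)·ω_3^2

X[1] = 3.5000+2.5981i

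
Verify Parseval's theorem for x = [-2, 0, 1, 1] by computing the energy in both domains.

Time domain:
Σ|x[n]|² = |-2|² + |0|² + |1|² + |1|² = 6.0000

Frequency domain:
(1/4)Σ|X[k]|² = (1/4)(|0|² + |-3+1i|² + |-2|² + |-3-1i|²) = (1/4)·24.0000 = 6.0000

Both sides agree, confirming Parseval's theorem.

Σ|x[n]|² = (1/N)Σ|X[k]|² = 6.0000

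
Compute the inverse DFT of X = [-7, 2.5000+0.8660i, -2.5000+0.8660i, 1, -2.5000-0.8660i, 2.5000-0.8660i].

x[n] = (1/6) Σ(k=0 to 5) X[k] · e^(2πikn/6)

Computing each x[n]:
x[0] = -1
x[1] = -1
x[2] = -1
x[3] = -3
x[4] = -1
x[5] = 0

x = [-1, -1, -1, -3, -1, 0]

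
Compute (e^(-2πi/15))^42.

Since ω_15^15 = 1, powers reduce modulo 15.
42 mod 15 = 12
So ω_15^42 = ω_15^12 = e^(-2πi·12/15)

ω_15^42 = ω_15^12 = 0.3090+0.9511i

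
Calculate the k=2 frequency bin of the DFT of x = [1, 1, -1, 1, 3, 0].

X[2] = Σ(n=0 to 5) x[n] · ω_6^(2n) where ω_6 = e^(-2πi/6)
= (1)·ω_6^0 + (1)·ω_6^2 + (-1)·ω_6^4 + (1)·ω_6^6 + (3)·ω_6^8 + (0)·ω_6^10

X[2] = 0.5000-4.3301i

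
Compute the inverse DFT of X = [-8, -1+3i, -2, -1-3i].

x[n] = (1/4) Σ(k=0 to 3) X[k] · e^(2πikn/4)

Computing each x[n]:
x[0] = -3
x[1] = -3
x[2] = -2
x[3] = 0

x = [-3, -3, -2, 0]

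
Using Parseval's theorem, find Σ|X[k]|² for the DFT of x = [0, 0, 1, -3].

Parseval: Σ|x[n]|² = (1/N)Σ|X[k]|², so Σ|X[k]|² = N·Σ|x[n]|² = 4·10.0000

Σ|X[k]|² = N·Σ|x[n]|² = 4·10.0000 = 40.0000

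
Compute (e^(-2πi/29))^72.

Since ω_29^29 = 1, powers reduce modulo 29.
72 mod 29 = 14
So ω_29^72 = ω_29^14 = e^(-2πi·14/29)

ω_29^72 = ω_29^14 = -0.9941-0.1081i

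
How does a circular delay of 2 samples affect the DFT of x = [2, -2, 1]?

Time shift by 2: X_shifted[k] = ω_3^(2k) · X[k]
Shifted x = [-2, 1, 2]

DFT(x[n-2]) = [1, -3.5000+0.8660i, -3.5000-0.8660i]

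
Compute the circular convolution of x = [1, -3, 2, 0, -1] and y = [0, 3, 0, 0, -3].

(x ⊛ y)[n] = Σ(m=0 to 4) x[m] · y[(n-m) mod 5]

Computing each output sample:
(x ⊛ y)[0] = 6
(x ⊛ y)[1] = -3
(x ⊛ y)[2] = -9
(x ⊛ y)[3] = 9
(x ⊛ y)[4] = -3

x ⊛ y = [6, -3, -9, 9, -3]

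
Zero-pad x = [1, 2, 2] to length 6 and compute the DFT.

Original 3-point DFT: [5, -1, -1]
Zero-padded 6-point DFT provides frequency interpolation.

DFT_6([x, 0, ...]) = [5, 1.0000-3.4641i, -1, 1, -1, 1.0000+3.4641i]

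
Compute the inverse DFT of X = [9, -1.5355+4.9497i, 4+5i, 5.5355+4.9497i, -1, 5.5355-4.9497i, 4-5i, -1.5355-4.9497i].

x[n] = (1/8) Σ(k=0 to 7) X[k] · e^(2πikn/8)

Computing each x[n]:
x[0] = 3
x[1] = -3
x[2] = 0
x[3] = 2
x[4] = 1
x[5] = 3
x[6] = 0
x[7] = 3

x = [3, -3, 0, 2, 1, 3, 0, 3]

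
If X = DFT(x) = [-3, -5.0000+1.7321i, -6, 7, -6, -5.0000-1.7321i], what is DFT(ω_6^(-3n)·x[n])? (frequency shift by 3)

Modulation property: DFT(ω_6^(-3n)·x[n]) = X[(k-3) mod 6], so circularly shift X by 3 positions.

X[k-3] = [7, -6, -5.0000-1.7321i, -3, -5.0000+1.7321i, -6]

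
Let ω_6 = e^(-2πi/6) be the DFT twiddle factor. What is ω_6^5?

ω_6^5 = e^(-2πi·5/6)
= cos(-2π·5/6) + i·sin(-2π·5/6)
= cos(-10π/6) + i·sin(-10π/6)

ω_6^5 = cos(-10π/6) + i·sin(-10π/6) = 0.5000+0.8660i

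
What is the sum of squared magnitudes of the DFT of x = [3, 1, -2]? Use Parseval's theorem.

Parseval: Σ|x[n]|² = (1/N)Σ|X[k]|², so Σ|X[k]|² = N·Σ|x[n]|² = 3·14.0000

Σ|X[k]|² = N·Σ|x[n]|² = 3·14.0000 = 42.0000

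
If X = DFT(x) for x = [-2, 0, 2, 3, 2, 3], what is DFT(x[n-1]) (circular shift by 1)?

Time shift by 1: X_shifted[k] = ω_6^(1k) · X[k]
Shifted x = [3, -2, 0, 2, 3, 2]

DFT(x[n-1]) = [8, -0.5000+6.0622i, 3.5000+0.8660i, 4, 3.5000-0.8660i, -0.5000-6.0622i]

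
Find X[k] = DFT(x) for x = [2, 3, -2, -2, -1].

X[k] = Σ(n=0 to 4) x[n] · ω_5^(nk)
where ω_5 = e^(-2πi/5)

Computing each X[k]:
X[0] = 0
X[1] = 5.8541-3.8042i
X[2] = -0.8541-2.3511i
X[3] = -0.8541+2.3511i
X[4] = 5.8541+3.8042i

X = [0, 5.8541-3.8042i, -0.8541-2.3511i, -0.8541+2.3511i, 5.8541+3.8042i]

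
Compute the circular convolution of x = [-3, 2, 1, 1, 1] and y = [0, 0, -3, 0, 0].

(x ⊛ y)[n] = Σ(m=0 to 4) x[m] · y[(n-m) mod 5]

Computing each output sample:
(x ⊛ y)[0] = -3
(x ⊛ y)[1] = -3
(x ⊛ y)[2] = 9
(x ⊛ y)[3] = -6
(x ⊛ y)[4] = -3

x ⊛ y = [-3, -3, 9, -6, -3]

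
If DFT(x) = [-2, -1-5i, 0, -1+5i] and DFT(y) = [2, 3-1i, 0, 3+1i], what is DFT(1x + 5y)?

By linearity: DFT(1x + 5y) = 1·DFT(x) + 5·DFT(y)
= 1·[-2, -1-5i, 0, -1+5i] + 5·[2, 3-1i, 0, 3+1i]

Computing element-wise:
Z[0] = 1·(-2) + 5·(2) = 8
Z[1] = 1·(-1-5i) + 5·(3-1i) = 14-10i
Z[2] = 1·(0) + 5·(0) = 0
Z[3] = 1·(-1+5i) + 5·(3+1i) = 14+10i

DFT(1x + 5y) = 1·X + 5·Y = [8, 14-10i, 0, 14+10i]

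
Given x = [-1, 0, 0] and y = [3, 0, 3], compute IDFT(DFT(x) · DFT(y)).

(x ⊛ y)[n] = Σ(m=0 to 2) x[m] · y[(n-m) mod 3]

Computing each output sample:
(x ⊛ y)[0] = -3
(x ⊛ y)[1] = 0
(x ⊛ y)[2] = -3

x ⊛ y = [-3, 0, -3]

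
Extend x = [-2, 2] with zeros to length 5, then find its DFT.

Original 2-point DFT: [0, -4]
Zero-padded 5-point DFT provides frequency interpolation.

DFT_5([x, 0, ...]) = [0, -1.3820-1.9021i, -3.6180-1.1756i, -3.6180+1.1756i, -1.3820+1.9021i]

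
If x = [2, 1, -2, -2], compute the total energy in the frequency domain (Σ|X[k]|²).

Parseval: Σ|x[n]|² = (1/N)Σ|X[k]|², so Σ|X[k]|² = N·Σ|x[n]|² = 4·13.0000

Σ|X[k]|² = N·Σ|x[n]|² = 4·13.0000 = 52.0000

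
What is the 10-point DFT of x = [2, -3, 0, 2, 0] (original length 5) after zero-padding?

Original 5-point DFT: [1, -0.5451+4.0287i, 5.0451-0.1388i, 5.0451+0.1388i, -0.5451-4.0287i]
Zero-padded 10-point DFT provides frequency interpolation.

DFT_10([x, 0, ...]) = [1, -1.0451-0.1388i, -0.5451+4.0287i, 4.5451+4.0287i, 5.0451-0.1388i, 3, 5.0451+0.1388i, 4.5451-4.0287i, -0.5451-4.0287i, -1.0451+0.1388i]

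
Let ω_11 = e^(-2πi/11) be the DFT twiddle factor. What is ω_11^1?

ω_11^1 = e^(-2πi·1/11)
= cos(-2π·1/11) + i·sin(-2π·1/11)
= cos(-2π/11) + i·sin(-2π/11)

ω_11^1 = cos(-2π/11) + i·sin(-2π/11) = 0.8413-0.5406i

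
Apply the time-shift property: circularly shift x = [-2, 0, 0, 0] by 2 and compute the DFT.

Time shift by 2: X_shifted[k] = ω_4^(2k) · X[k]
Shifted x = [0, 0, -2, 0]

DFT(x[n-2]) = [-2, 2, -2, 2]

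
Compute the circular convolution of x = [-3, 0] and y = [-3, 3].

(x ⊛ y)[n] = Σ(m=0 to 1) x[m] · y[(n-m) mod 2]

Computing each output sample:
(x ⊛ y)[0] = 9
(x ⊛ y)[1] = -9

x ⊛ y = [9, -9]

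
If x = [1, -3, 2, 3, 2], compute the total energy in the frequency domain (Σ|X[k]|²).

Parseval: Σ|x[n]|² = (1/N)Σ|X[k]|², so Σ|X[k]|² = N·Σ|x[n]|² = 5·27.0000

Σ|X[k]|² = N·Σ|x[n]|² = 5·27.0000 = 135.0000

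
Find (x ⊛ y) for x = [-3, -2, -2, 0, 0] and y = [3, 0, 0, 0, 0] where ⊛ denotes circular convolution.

(x ⊛ y)[n] = Σ(m=0 to 4) x[m] · y[(n-m) mod 5]

Computing each output sample:
(x ⊛ y)[0] = -9
(x ⊛ y)[1] = -6
(x ⊛ y)[2] = -6
(x ⊛ y)[3] = 0
(x ⊛ y)[4] = 0

x ⊛ y = [-9, -6, -6, 0, 0]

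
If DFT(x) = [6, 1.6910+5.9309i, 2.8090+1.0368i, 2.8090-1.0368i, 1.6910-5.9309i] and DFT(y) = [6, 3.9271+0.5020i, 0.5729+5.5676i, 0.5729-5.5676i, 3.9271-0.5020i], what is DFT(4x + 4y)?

By linearity: DFT(4x + 4y) = 4·DFT(x) + 4·DFT(y)
= 4·[6, 1.6910+5.9309i, 2.8090+1.0368i, 2.8090-1.0368i, 1.6910-5.9309i] + 4·[6, 3.9271+0.5020i, 0.5729+5.5676i, 0.5729-5.5676i, 3.9271-0.5020i]

Computing element-wise:
Z[0] = 4·(6) + 4·(6) = 48
Z[1] = 4·(1.6910+5.9309i) + 4·(3.9271+0.5020i) = 22.4724+25.7316i
Z[2] = 4·(2.8090+1.0368i) + 4·(0.5729+5.5676i) = 13.5276+26.4176i
Z[3] = 4·(2.8090-1.0368i) + 4·(0.5729-5.5676i) = 13.5276-26.4176i
Z[4] = 4·(1.6910-5.9309i) + 4·(3.9271-0.5020i) = 22.4724-25.7316i

DFT(4x + 4y) = 4·X + 4·Y = [48, 22.4724+25.7316i, 13.5276+26.4176i, 13.5276-26.4176i, 22.4724-25.7316i]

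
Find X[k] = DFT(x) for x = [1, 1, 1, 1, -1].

X[k] = Σ(n=0 to 4) x[n] · ω_5^(nk)
where ω_5 = e^(-2πi/5)

Computing each X[k]:
X[0] = 3
X[1] = -0.6180-1.9021i
X[2] = 1.6180-1.1756i
X[3] = 1.6180+1.1756i
X[4] = -0.6180+1.9021i

X = [3, -0.6180-1.9021i, 1.6180-1.1756i, 1.6180+1.1756i, -0.6180+1.9021i]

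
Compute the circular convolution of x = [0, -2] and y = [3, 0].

(x ⊛ y)[n] = Σ(m=0 to 1) x[m] · y[(n-m) mod 2]

Computing each output sample:
(x ⊛ y)[0] = 0
(x ⊛ y)[1] = -6

x ⊛ y = [0, -6]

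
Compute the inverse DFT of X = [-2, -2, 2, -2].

x[n] = (1/4) Σ(k=0 to 3) X[k] · e^(2πikn/4)

Computing each x[n]:
x[0] = -1
x[1] = -1
x[2] = 1
x[3] = -1

x = [-1, -1, 1, -1]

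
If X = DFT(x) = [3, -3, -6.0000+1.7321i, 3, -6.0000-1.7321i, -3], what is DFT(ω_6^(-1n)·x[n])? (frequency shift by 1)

Modulation property: DFT(ω_6^(-1n)·x[n]) = X[(k-1) mod 6], so circularly shift X by 1 positions.

X[k-1] = [-3, 3, -3, -6.0000+1.7321i, 3, -6.0000-1.7321i]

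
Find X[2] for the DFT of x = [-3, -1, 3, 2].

X[2] = Σ(n=0 to 3) x[n] · ω_4^(2n) where ω_4 = e^(-2πi/4)
= (-3)·ω_4^0 + (-1)·ω_4^2 + (3)·ω_4^4 + (2)·ω_4^6

X[2] = -1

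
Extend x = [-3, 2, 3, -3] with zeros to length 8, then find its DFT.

Original 4-point DFT: [-1, -6-5i, 1, -6+5i]
Zero-padded 8-point DFT provides frequency interpolation.

DFT_8([x, 0, ...]) = [-1, 0.5355-2.2929i, -6-5i, -6.5355+3.7071i, 1, -6.5355-3.7071i, -6+5i, 0.5355+2.2929i]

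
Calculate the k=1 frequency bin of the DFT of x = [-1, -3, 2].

X[1] = Σ(n=0 to 2) x[n] · ω_3^(1n) where ω_3 = e^(-2πi/3)
= (-1)·ω_3^0 + (-3)·ω_3^1 + (2)·ω_3^2

X[1] = -0.5000+4.3301i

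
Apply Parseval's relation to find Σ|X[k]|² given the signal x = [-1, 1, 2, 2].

Parseval: Σ|x[n]|² = (1/N)Σ|X[k]|², so Σ|X[k]|² = N·Σ|x[n]|² = 4·10.0000

Σ|X[k]|² = N·Σ|x[n]|² = 4·10.0000 = 40.0000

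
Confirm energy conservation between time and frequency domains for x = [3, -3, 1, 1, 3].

Time domain:
Σ|x[n]|² = |3|² + |-3|² + |1|² + |1|² + |3|² = 29.0000

Frequency domain:
(1/5)Σ|X[k]|² = (1/5)(|5|² + |1.3820+5.7063i|² + |3.6180+3.5267i|² + |3.6180-3.5267i|² + |1.3820-5.7063i|²) = (1/5)·145.0000 = 29.0000

Both sides agree, confirming Parseval's theorem.

Σ|x[n]|² = (1/N)Σ|X[k]|² = 29.0000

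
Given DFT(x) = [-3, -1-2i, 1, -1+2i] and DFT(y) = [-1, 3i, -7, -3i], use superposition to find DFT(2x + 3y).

By linearity: DFT(2x + 3y) = 2·DFT(x) + 3·DFT(y)
= 2·[-3, -1-2i, 1, -1+2i] + 3·[-1, 3i, -7, -3i]

Computing element-wise:
Z[0] = 2·(-3) + 3·(-1) = -9
Z[1] = 2·(-1-2i) + 3·(3i) = -2+5i
Z[2] = 2·(1) + 3·(-7) = -19
Z[3] = 2·(-1+2i) + 3·(-3i) = -2-5i

DFT(2x + 3y) = 2·X + 3·Y = [-9, -2+5i, -19, -2-5i]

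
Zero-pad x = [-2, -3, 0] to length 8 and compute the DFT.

Original 3-point DFT: [-5, -0.5000+2.5981i, -0.5000-2.5981i]
Zero-padded 8-point DFT provides frequency interpolation.

DFT_8([x, 0, ...]) = [-5, -4.1213+2.1213i, -2+3i, 0.1213+2.1213i, 1, 0.1213-2.1213i, -2-3i, -4.1213-2.1213i]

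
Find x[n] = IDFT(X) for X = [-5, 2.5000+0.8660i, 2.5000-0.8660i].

x[n] = (1/3) Σ(k=0 to 2) X[k] · e^(2πikn/3)

Computing each x[n]:
x[0] = 0
x[1] = -3
x[2] = -2

x = [0, -3, -2]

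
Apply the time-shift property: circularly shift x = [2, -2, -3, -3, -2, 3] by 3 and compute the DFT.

Time shift by 3: X_shifted[k] = ω_6^(3k) · X[k]
Shifted x = [-3, -2, 3, 2, -2, -3]

DFT(x[n-3]) = [-5, -8.0000-5.1962i, 1.0000+3.4641i, 1, 1.0000-3.4641i, -8.0000+5.1962i]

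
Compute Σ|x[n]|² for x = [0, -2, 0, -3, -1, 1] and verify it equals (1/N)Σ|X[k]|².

Time domain:
Σ|x[n]|² = |0|² + |-2|² + |0|² + |-3|² + |-1|² + |1|² = 15.0000

Frequency domain:
(1/6)Σ|X[k]|² = (1/6)(|-5|² + |3.0000+1.7321i|² + |-2.0000+3.4641i|² + |3|² + |-2.0000-3.4641i|² + |3.0000-1.7321i|²) = (1/6)·90.0000 = 15.0000

Both sides agree, confirming Parseval's theorem.

Σ|x[n]|² = (1/N)Σ|X[k]|² = 15.0000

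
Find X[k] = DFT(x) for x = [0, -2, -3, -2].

X[k] = Σ(n=0 to 3) x[n] · ω_4^(nk)
where ω_4 = e^(-2πi/4)

Computing each X[k]:
X[0] = -7
X[1] = 3
X[2] = 1
X[3] = 3

X = [-7, 3, 1, 3]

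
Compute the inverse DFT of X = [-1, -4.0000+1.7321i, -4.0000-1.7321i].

x[n] = (1/3) Σ(k=0 to 2) X[k] · e^(2πikn/3)

Computing each x[n]:
x[0] = -3
x[1] = 0
x[2] = 2

x = [-3, 0, 2]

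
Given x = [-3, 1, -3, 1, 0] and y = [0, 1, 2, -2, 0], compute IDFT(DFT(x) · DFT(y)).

(x ⊛ y)[n] = Σ(m=0 to 4) x[m] · y[(n-m) mod 5]

Computing each output sample:
(x ⊛ y)[0] = 8
(x ⊛ y)[1] = -5
(x ⊛ y)[2] = -5
(x ⊛ y)[3] = 5
(x ⊛ y)[4] = -7

x ⊛ y = [8, -5, -5, 5, -7]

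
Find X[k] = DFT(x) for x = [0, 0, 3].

X[k] = Σ(n=0 to 2) x[n] · ω_3^(nk)
where ω_3 = e^(-2πi/3)

Computing each X[k]:
X[0] = 3
X[1] = -1.5000+2.5981i
X[2] = -1.5000-2.5981i

X = [3, -1.5000+2.5981i, -1.5000-2.5981i]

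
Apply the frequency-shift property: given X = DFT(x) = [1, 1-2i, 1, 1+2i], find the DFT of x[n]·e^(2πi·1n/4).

Modulation property: DFT(ω_4^(-1n)·x[n]) = X[(k-1) mod 4], so circularly shift X by 1 positions.

X[k-1] = [1+2i, 1, 1-2i, 1]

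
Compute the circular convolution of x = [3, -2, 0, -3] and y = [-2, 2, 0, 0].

(x ⊛ y)[n] = Σ(m=0 to 3) x[m] · y[(n-m) mod 4]

Computing each output sample:
(x ⊛ y)[0] = -12
(x ⊛ y)[1] = 10
(x ⊛ y)[2] = -4
(x ⊛ y)[3] = 6

x ⊛ y = [-12, 10, -4, 6]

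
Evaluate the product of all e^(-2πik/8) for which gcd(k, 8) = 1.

The primitive 8th roots of unity are ω_8^k for k coprime to 8: k ∈ {1, 3, 5, 7}
Their product equals the constant term of the cyclotomic polynomial Φ_8(x) up to sign.
For n ≥ 3, the product of all primitive nth roots of unity is 1. (For n=1 it is 1; for n=2 it is -1.)

1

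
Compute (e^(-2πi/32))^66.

Since ω_32^32 = 1, powers reduce modulo 32.
66 mod 32 = 2
So ω_32^66 = ω_32^2 = e^(-2πi·2/32)

ω_32^66 = ω_32^2 = 0.9239-0.3827i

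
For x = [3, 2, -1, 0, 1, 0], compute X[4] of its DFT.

X[4] = Σ(n=0 to 5) x[n] · ω_6^(4n) where ω_6 = e^(-2πi/6)
= (3)·ω_6^0 + (2)·ω_6^4 + (-1)·ω_6^8 + (0)·ω_6^12 + (1)·ω_6^16 + (0)·ω_6^20

X[4] = 2.0000+3.4641i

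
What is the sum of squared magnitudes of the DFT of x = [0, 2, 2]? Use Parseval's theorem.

Parseval: Σ|x[n]|² = (1/N)Σ|X[k]|², so Σ|X[k]|² = N·Σ|x[n]|² = 3·8.0000

Σ|X[k]|² = N·Σ|x[n]|² = 3·8.0000 = 24.0000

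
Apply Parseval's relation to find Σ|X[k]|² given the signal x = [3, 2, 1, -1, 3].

Parseval: Σ|x[n]|² = (1/N)Σ|X[k]|², so Σ|X[k]|² = N·Σ|x[n]|² = 5·24.0000

Σ|X[k]|² = N·Σ|x[n]|² = 5·24.0000 = 120.0000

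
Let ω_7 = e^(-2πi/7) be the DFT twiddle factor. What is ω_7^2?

ω_7^2 = e^(-2πi·2/7)
= cos(-2π·2/7) + i·sin(-2π·2/7)
= cos(-4π/7) + i·sin(-4π/7)

ω_7^2 = cos(-4π/7) + i·sin(-4π/7) = -0.2225-0.9749i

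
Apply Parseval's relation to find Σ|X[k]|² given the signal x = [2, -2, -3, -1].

Parseval: Σ|x[n]|² = (1/N)Σ|X[k]|², so Σ|X[k]|² = N·Σ|x[n]|² = 4·18.0000

Σ|X[k]|² = N·Σ|x[n]|² = 4·18.0000 = 72.0000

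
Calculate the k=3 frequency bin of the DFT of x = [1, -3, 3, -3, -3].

X[3] = Σ(n=0 to 4) x[n] · ω_5^(3n) where ω_5 = e^(-2πi/5)
= (1)·ω_5^0 + (-3)·ω_5^3 + (3)·ω_5^6 + (-3)·ω_5^9 + (-3)·ω_5^12

X[3] = 5.8541-5.7063i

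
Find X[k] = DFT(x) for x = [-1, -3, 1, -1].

X[k] = Σ(n=0 to 3) x[n] · ω_4^(nk)
where ω_4 = e^(-2πi/4)

Computing each X[k]:
X[0] = -4
X[1] = -2+2i
X[2] = 4
X[3] = -2-2i

X = [-4, -2+2i, 4, -2-2i]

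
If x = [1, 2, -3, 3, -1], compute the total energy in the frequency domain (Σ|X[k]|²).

Parseval: Σ|x[n]|² = (1/N)Σ|X[k]|², so Σ|X[k]|² = N·Σ|x[n]|² = 5·24.0000

Σ|X[k]|² = N·Σ|x[n]|² = 5·24.0000 = 120.0000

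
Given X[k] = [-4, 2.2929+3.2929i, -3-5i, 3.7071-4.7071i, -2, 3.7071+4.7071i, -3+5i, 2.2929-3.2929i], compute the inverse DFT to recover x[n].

x[n] = (1/8) Σ(k=0 to 7) X[k] · e^(2πikn/8)

Computing each x[n]:
x[0] = 0
x[1] = 1
x[2] = -2
x[3] = -1
x[4] = -3
x[5] = 1
x[6] = 2
x[7] = -2

x = [0, 1, -2, -1, -3, 1, 2, -2]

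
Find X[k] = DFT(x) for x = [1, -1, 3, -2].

X[k] = Σ(n=0 to 3) x[n] · ω_4^(nk)
where ω_4 = e^(-2πi/4)

Computing each X[k]:
X[0] = 1
X[1] = -2-1i
X[2] = 7
X[3] = -2+1i

X = [1, -2-1i, 7, -2+1i]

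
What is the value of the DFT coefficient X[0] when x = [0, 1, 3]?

X[0] = Σ(n=0 to 2) x[n] · ω_3^0 = Σ x[n]
= (0) + (1) + (3)

X[0] = 4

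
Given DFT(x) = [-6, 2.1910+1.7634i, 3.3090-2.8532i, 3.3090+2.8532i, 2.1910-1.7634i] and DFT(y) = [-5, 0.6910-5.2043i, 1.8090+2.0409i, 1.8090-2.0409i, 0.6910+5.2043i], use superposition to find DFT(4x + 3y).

By linearity: DFT(4x + 3y) = 4·DFT(x) + 3·DFT(y)
= 4·[-6, 2.1910+1.7634i, 3.3090-2.8532i, 3.3090+2.8532i, 2.1910-1.7634i] + 3·[-5, 0.6910-5.2043i, 1.8090+2.0409i, 1.8090-2.0409i, 0.6910+5.2043i]

Computing element-wise:
Z[0] = 4·(-6) + 3·(-5) = -39
Z[1] = 4·(2.1910+1.7634i) + 3·(0.6910-5.2043i) = 10.8370-8.5593i
Z[2] = 4·(3.3090-2.8532i) + 3·(1.8090+2.0409i) = 18.6630-5.2901i
Z[3] = 4·(3.3090+2.8532i) + 3·(1.8090-2.0409i) = 18.6630+5.2901i
Z[4] = 4·(2.1910-1.7634i) + 3·(0.6910+5.2043i) = 10.8370+8.5593i

DFT(4x + 3y) = 4·X + 3·Y = [-39, 10.8370-8.5593i, 18.6630-5.2901i, 18.6630+5.2901i, 10.8370+8.5593i]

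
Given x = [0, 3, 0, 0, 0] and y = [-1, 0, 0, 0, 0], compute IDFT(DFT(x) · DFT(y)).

(x ⊛ y)[n] = Σ(m=0 to 4) x[m] · y[(n-m) mod 5]

Computing each output sample:
(x ⊛ y)[0] = 0
(x ⊛ y)[1] = -3
(x ⊛ y)[2] = 0
(x ⊛ y)[3] = 0
(x ⊛ y)[4] = 0

x ⊛ y = [0, -3, 0, 0, 0]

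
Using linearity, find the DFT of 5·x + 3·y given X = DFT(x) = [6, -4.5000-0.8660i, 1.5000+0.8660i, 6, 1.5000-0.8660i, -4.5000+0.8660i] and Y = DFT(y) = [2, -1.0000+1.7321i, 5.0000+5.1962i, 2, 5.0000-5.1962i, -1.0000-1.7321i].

By linearity: DFT(5x + 3y) = 5·DFT(x) + 3·DFT(y)
= 5·[6, -4.5000-0.8660i, 1.5000+0.8660i, 6, 1.5000-0.8660i, -4.5000+0.8660i] + 3·[2, -1.0000+1.7321i, 5.0000+5.1962i, 2, 5.0000-5.1962i, -1.0000-1.7321i]

Computing element-wise:
Z[0] = 5·(6) + 3·(2) = 36
Z[1] = 5·(-4.5000-0.8660i) + 3·(-1.0000+1.7321i) = -25.5000+0.8663i
Z[2] = 5·(1.5000+0.8660i) + 3·(5.0000+5.1962i) = 22.5000+19.9186i
Z[3] = 5·(6) + 3·(2) = 36
Z[4] = 5·(1.5000-0.8660i) + 3·(5.0000-5.1962i) = 22.5000-19.9186i
Z[5] = 5·(-4.5000+0.8660i) + 3·(-1.0000-1.7321i) = -25.5000-0.8663i

DFT(5x + 3y) = 5·X + 3·Y = [36, -25.5000+0.8663i, 22.5000+19.9186i, 36, 22.5000-19.9186i, -25.5000-0.8663i]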